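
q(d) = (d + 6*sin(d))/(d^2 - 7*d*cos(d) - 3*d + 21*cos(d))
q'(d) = (d + 6*sin(d))*(-7*d*sin(d) - 2*d + 21*sin(d) + 7*cos(d) + 3)/(d^2 - 7*d*cos(d) - 3*d + 21*cos(d))^2 + (6*cos(d) + 1)/(d^2 - 7*d*cos(d) - 3*d + 21*cos(d)) = ((d + 6*sin(d))*(-7*d*sin(d) - 2*d + 21*sin(d) + 7*cos(d) + 3) + (6*cos(d) + 1)*(d^2 - 7*d*cos(d) - 3*d + 21*cos(d)))/((d - 3)^2*(d - 7*cos(d))^2)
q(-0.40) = -0.12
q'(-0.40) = 0.28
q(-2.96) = 0.17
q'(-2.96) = 0.25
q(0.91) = 0.80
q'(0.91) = 2.58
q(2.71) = -1.98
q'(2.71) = -4.29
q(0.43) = 0.19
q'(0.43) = 0.63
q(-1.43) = -0.69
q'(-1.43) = 1.71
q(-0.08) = -0.03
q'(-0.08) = 0.31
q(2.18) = -1.40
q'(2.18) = 0.30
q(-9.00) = -0.36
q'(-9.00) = 0.09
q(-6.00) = -0.04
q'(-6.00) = 0.05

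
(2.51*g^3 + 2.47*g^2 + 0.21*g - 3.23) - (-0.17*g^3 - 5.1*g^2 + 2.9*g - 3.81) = 2.68*g^3 + 7.57*g^2 - 2.69*g + 0.58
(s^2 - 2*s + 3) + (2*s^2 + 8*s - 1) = 3*s^2 + 6*s + 2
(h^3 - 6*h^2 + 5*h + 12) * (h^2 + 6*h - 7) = h^5 - 38*h^3 + 84*h^2 + 37*h - 84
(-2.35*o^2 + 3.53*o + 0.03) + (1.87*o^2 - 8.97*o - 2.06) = -0.48*o^2 - 5.44*o - 2.03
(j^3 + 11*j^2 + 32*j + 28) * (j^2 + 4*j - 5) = j^5 + 15*j^4 + 71*j^3 + 101*j^2 - 48*j - 140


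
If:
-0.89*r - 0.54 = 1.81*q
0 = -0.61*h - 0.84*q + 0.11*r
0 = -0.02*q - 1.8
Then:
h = 156.83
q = -90.00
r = 182.43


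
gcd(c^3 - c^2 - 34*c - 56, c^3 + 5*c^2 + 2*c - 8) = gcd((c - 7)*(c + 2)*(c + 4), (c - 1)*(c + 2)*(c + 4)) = c^2 + 6*c + 8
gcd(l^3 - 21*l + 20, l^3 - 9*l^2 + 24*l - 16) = l^2 - 5*l + 4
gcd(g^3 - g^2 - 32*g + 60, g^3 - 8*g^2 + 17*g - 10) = g^2 - 7*g + 10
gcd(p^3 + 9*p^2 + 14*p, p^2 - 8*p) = p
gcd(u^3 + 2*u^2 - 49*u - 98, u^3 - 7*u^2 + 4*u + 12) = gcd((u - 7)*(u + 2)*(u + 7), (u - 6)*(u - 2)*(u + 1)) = 1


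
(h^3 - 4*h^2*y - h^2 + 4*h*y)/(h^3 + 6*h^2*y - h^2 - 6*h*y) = (h - 4*y)/(h + 6*y)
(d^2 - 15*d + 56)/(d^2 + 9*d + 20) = (d^2 - 15*d + 56)/(d^2 + 9*d + 20)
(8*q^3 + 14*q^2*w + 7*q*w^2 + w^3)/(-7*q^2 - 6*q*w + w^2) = (-8*q^2 - 6*q*w - w^2)/(7*q - w)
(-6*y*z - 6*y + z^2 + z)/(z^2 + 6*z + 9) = (-6*y*z - 6*y + z^2 + z)/(z^2 + 6*z + 9)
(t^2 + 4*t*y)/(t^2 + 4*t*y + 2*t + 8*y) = t/(t + 2)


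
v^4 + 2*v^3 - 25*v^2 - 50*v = v*(v - 5)*(v + 2)*(v + 5)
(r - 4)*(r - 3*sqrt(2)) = r^2 - 3*sqrt(2)*r - 4*r + 12*sqrt(2)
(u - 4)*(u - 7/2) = u^2 - 15*u/2 + 14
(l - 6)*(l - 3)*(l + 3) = l^3 - 6*l^2 - 9*l + 54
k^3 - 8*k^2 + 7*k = k*(k - 7)*(k - 1)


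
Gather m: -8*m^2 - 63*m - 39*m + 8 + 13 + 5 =-8*m^2 - 102*m + 26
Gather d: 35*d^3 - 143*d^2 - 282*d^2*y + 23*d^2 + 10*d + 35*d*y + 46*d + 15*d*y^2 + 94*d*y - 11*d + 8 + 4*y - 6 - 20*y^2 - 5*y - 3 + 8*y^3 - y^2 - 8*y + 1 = 35*d^3 + d^2*(-282*y - 120) + d*(15*y^2 + 129*y + 45) + 8*y^3 - 21*y^2 - 9*y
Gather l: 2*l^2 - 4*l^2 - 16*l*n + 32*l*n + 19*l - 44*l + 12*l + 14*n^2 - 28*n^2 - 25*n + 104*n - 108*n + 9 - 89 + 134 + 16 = -2*l^2 + l*(16*n - 13) - 14*n^2 - 29*n + 70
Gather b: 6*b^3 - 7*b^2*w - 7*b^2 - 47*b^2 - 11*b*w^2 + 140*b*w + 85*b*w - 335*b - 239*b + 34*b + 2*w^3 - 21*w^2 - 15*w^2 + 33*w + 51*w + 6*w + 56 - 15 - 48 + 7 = 6*b^3 + b^2*(-7*w - 54) + b*(-11*w^2 + 225*w - 540) + 2*w^3 - 36*w^2 + 90*w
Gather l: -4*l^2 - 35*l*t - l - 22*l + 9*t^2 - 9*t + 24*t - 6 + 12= -4*l^2 + l*(-35*t - 23) + 9*t^2 + 15*t + 6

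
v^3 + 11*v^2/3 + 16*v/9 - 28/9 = (v - 2/3)*(v + 2)*(v + 7/3)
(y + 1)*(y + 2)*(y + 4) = y^3 + 7*y^2 + 14*y + 8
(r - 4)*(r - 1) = r^2 - 5*r + 4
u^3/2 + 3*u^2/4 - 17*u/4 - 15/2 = (u/2 + 1)*(u - 3)*(u + 5/2)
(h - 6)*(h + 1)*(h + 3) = h^3 - 2*h^2 - 21*h - 18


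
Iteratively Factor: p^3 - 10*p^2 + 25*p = (p - 5)*(p^2 - 5*p) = (p - 5)^2*(p)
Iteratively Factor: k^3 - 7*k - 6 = (k + 2)*(k^2 - 2*k - 3) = (k - 3)*(k + 2)*(k + 1)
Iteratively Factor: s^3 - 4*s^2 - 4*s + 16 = (s - 2)*(s^2 - 2*s - 8) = (s - 4)*(s - 2)*(s + 2)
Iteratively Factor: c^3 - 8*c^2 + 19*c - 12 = (c - 1)*(c^2 - 7*c + 12) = (c - 4)*(c - 1)*(c - 3)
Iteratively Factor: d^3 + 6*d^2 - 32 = (d - 2)*(d^2 + 8*d + 16) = (d - 2)*(d + 4)*(d + 4)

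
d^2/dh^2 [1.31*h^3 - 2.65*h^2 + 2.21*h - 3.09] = 7.86*h - 5.3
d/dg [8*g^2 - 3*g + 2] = 16*g - 3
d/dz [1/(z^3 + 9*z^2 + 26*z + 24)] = (-3*z^2 - 18*z - 26)/(z^3 + 9*z^2 + 26*z + 24)^2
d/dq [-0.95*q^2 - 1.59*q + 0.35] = -1.9*q - 1.59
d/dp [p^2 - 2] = 2*p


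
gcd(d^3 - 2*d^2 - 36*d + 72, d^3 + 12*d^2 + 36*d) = d + 6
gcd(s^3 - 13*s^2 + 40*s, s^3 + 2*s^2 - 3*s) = s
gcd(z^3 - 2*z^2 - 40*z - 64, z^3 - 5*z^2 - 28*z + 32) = z^2 - 4*z - 32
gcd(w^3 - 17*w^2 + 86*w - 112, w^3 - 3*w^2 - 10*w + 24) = w - 2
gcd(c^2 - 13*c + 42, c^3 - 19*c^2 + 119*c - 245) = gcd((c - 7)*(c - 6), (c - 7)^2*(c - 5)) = c - 7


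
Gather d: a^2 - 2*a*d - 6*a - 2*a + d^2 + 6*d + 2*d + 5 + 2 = a^2 - 8*a + d^2 + d*(8 - 2*a) + 7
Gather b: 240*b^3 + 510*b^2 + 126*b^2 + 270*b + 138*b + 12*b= 240*b^3 + 636*b^2 + 420*b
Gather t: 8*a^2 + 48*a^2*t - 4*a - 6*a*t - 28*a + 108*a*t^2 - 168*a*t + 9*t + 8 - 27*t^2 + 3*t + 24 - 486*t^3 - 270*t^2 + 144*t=8*a^2 - 32*a - 486*t^3 + t^2*(108*a - 297) + t*(48*a^2 - 174*a + 156) + 32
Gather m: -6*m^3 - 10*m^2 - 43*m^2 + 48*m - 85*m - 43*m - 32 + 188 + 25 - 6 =-6*m^3 - 53*m^2 - 80*m + 175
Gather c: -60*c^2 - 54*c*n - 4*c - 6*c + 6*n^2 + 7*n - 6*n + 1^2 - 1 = -60*c^2 + c*(-54*n - 10) + 6*n^2 + n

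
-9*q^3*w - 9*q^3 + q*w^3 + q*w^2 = (-3*q + w)*(3*q + w)*(q*w + q)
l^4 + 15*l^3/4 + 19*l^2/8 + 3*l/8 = l*(l + 1/4)*(l + 1/2)*(l + 3)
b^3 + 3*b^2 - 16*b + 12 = (b - 2)*(b - 1)*(b + 6)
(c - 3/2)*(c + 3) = c^2 + 3*c/2 - 9/2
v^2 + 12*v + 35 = (v + 5)*(v + 7)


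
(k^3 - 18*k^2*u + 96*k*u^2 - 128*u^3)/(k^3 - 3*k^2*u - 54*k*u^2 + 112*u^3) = (k - 8*u)/(k + 7*u)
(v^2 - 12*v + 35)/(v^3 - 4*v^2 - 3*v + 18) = (v^2 - 12*v + 35)/(v^3 - 4*v^2 - 3*v + 18)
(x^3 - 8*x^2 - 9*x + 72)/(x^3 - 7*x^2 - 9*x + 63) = (x - 8)/(x - 7)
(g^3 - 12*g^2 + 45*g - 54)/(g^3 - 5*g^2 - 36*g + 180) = (g^2 - 6*g + 9)/(g^2 + g - 30)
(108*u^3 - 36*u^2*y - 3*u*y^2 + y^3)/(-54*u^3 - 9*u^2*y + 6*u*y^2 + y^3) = (-6*u + y)/(3*u + y)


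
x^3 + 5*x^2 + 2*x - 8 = (x - 1)*(x + 2)*(x + 4)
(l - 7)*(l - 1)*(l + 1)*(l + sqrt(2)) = l^4 - 7*l^3 + sqrt(2)*l^3 - 7*sqrt(2)*l^2 - l^2 - sqrt(2)*l + 7*l + 7*sqrt(2)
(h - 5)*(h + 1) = h^2 - 4*h - 5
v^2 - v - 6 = (v - 3)*(v + 2)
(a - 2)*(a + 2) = a^2 - 4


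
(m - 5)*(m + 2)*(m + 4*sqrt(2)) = m^3 - 3*m^2 + 4*sqrt(2)*m^2 - 12*sqrt(2)*m - 10*m - 40*sqrt(2)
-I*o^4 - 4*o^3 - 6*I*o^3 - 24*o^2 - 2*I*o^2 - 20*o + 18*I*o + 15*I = (o + 5)*(o - 3*I)*(o - I)*(-I*o - I)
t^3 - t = t*(t - 1)*(t + 1)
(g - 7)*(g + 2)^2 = g^3 - 3*g^2 - 24*g - 28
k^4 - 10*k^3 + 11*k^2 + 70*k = k*(k - 7)*(k - 5)*(k + 2)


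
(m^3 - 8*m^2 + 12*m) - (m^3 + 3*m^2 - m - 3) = -11*m^2 + 13*m + 3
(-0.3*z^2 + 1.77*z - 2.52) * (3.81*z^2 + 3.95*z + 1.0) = -1.143*z^4 + 5.5587*z^3 - 2.9097*z^2 - 8.184*z - 2.52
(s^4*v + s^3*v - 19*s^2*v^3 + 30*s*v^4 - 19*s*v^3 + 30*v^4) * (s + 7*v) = s^5*v + 7*s^4*v^2 + s^4*v - 19*s^3*v^3 + 7*s^3*v^2 - 103*s^2*v^4 - 19*s^2*v^3 + 210*s*v^5 - 103*s*v^4 + 210*v^5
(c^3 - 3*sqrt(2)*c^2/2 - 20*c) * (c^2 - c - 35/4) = c^5 - 3*sqrt(2)*c^4/2 - c^4 - 115*c^3/4 + 3*sqrt(2)*c^3/2 + 105*sqrt(2)*c^2/8 + 20*c^2 + 175*c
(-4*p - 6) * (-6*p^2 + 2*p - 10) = 24*p^3 + 28*p^2 + 28*p + 60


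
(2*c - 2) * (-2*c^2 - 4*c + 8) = -4*c^3 - 4*c^2 + 24*c - 16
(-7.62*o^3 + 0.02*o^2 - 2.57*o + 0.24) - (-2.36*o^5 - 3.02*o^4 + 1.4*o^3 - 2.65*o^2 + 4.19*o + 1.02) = 2.36*o^5 + 3.02*o^4 - 9.02*o^3 + 2.67*o^2 - 6.76*o - 0.78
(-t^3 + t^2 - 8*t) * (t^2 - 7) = -t^5 + t^4 - t^3 - 7*t^2 + 56*t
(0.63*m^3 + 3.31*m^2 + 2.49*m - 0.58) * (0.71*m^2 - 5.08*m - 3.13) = 0.4473*m^5 - 0.8503*m^4 - 17.0188*m^3 - 23.4213*m^2 - 4.8473*m + 1.8154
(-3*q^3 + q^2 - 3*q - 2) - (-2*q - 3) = -3*q^3 + q^2 - q + 1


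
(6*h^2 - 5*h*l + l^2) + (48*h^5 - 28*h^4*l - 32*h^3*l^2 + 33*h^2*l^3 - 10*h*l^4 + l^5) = 48*h^5 - 28*h^4*l - 32*h^3*l^2 + 33*h^2*l^3 + 6*h^2 - 10*h*l^4 - 5*h*l + l^5 + l^2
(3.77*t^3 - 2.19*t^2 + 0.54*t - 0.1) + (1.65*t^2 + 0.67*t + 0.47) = 3.77*t^3 - 0.54*t^2 + 1.21*t + 0.37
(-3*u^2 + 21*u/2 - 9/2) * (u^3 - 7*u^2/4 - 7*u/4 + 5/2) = -3*u^5 + 63*u^4/4 - 141*u^3/8 - 18*u^2 + 273*u/8 - 45/4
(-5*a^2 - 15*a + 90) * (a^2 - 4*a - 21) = -5*a^4 + 5*a^3 + 255*a^2 - 45*a - 1890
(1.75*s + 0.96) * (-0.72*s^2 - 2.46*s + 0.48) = -1.26*s^3 - 4.9962*s^2 - 1.5216*s + 0.4608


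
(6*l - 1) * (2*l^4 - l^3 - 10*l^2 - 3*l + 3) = 12*l^5 - 8*l^4 - 59*l^3 - 8*l^2 + 21*l - 3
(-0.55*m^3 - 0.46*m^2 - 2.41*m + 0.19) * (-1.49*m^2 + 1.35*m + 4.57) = 0.8195*m^5 - 0.0571000000000002*m^4 + 0.456399999999999*m^3 - 5.6388*m^2 - 10.7572*m + 0.8683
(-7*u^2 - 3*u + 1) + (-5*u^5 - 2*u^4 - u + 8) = -5*u^5 - 2*u^4 - 7*u^2 - 4*u + 9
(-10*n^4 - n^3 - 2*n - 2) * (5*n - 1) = -50*n^5 + 5*n^4 + n^3 - 10*n^2 - 8*n + 2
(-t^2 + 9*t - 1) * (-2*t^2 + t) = 2*t^4 - 19*t^3 + 11*t^2 - t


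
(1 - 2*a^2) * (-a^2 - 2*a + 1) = 2*a^4 + 4*a^3 - 3*a^2 - 2*a + 1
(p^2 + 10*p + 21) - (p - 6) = p^2 + 9*p + 27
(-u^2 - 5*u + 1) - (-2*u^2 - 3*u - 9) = u^2 - 2*u + 10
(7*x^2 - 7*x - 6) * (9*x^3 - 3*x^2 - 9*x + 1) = 63*x^5 - 84*x^4 - 96*x^3 + 88*x^2 + 47*x - 6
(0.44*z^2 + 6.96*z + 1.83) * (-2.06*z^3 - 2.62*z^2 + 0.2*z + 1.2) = -0.9064*z^5 - 15.4904*z^4 - 21.917*z^3 - 2.8746*z^2 + 8.718*z + 2.196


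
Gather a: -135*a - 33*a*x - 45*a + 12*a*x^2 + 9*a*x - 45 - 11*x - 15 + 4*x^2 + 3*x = a*(12*x^2 - 24*x - 180) + 4*x^2 - 8*x - 60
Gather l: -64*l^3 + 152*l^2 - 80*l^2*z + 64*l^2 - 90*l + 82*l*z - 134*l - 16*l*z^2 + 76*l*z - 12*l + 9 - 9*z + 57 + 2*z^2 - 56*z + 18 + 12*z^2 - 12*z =-64*l^3 + l^2*(216 - 80*z) + l*(-16*z^2 + 158*z - 236) + 14*z^2 - 77*z + 84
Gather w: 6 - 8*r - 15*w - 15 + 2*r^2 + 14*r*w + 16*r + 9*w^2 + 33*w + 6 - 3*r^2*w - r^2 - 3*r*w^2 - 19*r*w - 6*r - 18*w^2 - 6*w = r^2 + 2*r + w^2*(-3*r - 9) + w*(-3*r^2 - 5*r + 12) - 3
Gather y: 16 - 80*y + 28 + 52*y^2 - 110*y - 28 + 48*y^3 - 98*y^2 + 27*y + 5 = 48*y^3 - 46*y^2 - 163*y + 21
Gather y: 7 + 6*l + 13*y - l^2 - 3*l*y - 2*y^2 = -l^2 + 6*l - 2*y^2 + y*(13 - 3*l) + 7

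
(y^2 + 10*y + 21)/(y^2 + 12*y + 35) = (y + 3)/(y + 5)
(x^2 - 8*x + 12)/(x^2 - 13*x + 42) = (x - 2)/(x - 7)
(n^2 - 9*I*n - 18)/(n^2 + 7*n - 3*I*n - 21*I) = (n - 6*I)/(n + 7)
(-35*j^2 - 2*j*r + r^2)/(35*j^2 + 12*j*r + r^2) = (-7*j + r)/(7*j + r)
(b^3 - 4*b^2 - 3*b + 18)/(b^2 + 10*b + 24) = (b^3 - 4*b^2 - 3*b + 18)/(b^2 + 10*b + 24)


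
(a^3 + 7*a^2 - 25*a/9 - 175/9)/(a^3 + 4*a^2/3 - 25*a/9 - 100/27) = 3*(a + 7)/(3*a + 4)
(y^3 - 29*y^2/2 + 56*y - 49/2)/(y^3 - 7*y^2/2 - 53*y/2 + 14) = (y - 7)/(y + 4)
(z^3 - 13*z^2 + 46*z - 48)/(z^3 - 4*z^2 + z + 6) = (z - 8)/(z + 1)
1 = 1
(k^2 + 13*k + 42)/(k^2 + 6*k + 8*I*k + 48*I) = (k + 7)/(k + 8*I)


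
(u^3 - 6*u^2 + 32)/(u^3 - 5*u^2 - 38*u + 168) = (u^2 - 2*u - 8)/(u^2 - u - 42)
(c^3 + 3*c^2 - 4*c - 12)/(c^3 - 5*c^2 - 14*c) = (c^2 + c - 6)/(c*(c - 7))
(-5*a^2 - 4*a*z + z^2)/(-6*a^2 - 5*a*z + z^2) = (-5*a + z)/(-6*a + z)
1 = 1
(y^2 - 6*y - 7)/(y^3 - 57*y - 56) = (y - 7)/(y^2 - y - 56)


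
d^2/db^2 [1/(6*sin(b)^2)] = (cos(2*b) + 2)/(3*sin(b)^4)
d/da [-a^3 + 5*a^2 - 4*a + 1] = -3*a^2 + 10*a - 4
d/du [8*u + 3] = 8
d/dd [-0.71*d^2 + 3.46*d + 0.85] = 3.46 - 1.42*d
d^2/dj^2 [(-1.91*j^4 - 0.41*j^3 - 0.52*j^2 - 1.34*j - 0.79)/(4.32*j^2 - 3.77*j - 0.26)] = (-71.290368*j^6 + 186.642144*j^5 - 150.007962*j^4 - 109.483602*j^3 - 95.924844*j^2 + 68.000712*j - 21.674406)/(80.621568*j^6 - 211.071744*j^5 + 169.642512*j^4 - 28.175849*j^3 - 10.209966*j^2 - 0.764556*j - 0.017576)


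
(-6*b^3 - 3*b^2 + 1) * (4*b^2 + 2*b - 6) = -24*b^5 - 24*b^4 + 30*b^3 + 22*b^2 + 2*b - 6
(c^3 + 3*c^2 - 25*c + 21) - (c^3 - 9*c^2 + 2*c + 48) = 12*c^2 - 27*c - 27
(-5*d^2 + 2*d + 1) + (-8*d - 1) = -5*d^2 - 6*d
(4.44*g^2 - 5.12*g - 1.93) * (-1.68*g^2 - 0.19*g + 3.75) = -7.4592*g^4 + 7.758*g^3 + 20.8652*g^2 - 18.8333*g - 7.2375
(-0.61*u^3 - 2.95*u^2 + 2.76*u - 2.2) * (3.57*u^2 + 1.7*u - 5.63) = -2.1777*u^5 - 11.5685*u^4 + 8.2725*u^3 + 13.4465*u^2 - 19.2788*u + 12.386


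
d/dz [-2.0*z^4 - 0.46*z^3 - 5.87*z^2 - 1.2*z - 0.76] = -8.0*z^3 - 1.38*z^2 - 11.74*z - 1.2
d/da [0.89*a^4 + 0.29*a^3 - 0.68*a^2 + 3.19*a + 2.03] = 3.56*a^3 + 0.87*a^2 - 1.36*a + 3.19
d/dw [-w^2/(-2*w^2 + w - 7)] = w*(14 - w)/(4*w^4 - 4*w^3 + 29*w^2 - 14*w + 49)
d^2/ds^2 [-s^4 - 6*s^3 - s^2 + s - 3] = -12*s^2 - 36*s - 2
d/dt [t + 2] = 1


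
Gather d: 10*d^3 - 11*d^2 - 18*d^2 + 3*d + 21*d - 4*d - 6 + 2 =10*d^3 - 29*d^2 + 20*d - 4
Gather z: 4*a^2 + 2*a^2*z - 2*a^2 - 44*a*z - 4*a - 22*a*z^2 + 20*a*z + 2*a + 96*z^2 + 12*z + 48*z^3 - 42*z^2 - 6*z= 2*a^2 - 2*a + 48*z^3 + z^2*(54 - 22*a) + z*(2*a^2 - 24*a + 6)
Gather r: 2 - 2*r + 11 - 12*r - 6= 7 - 14*r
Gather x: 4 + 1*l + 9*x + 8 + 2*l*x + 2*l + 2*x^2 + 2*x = 3*l + 2*x^2 + x*(2*l + 11) + 12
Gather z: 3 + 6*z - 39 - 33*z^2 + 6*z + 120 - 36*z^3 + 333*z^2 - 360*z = -36*z^3 + 300*z^2 - 348*z + 84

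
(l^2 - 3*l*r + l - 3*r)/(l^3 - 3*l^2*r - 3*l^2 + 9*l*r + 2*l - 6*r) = (l + 1)/(l^2 - 3*l + 2)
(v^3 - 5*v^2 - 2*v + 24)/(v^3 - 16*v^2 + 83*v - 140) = (v^2 - v - 6)/(v^2 - 12*v + 35)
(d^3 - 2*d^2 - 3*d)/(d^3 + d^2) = (d - 3)/d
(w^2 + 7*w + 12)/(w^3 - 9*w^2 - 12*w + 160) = (w + 3)/(w^2 - 13*w + 40)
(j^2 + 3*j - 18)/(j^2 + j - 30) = (j - 3)/(j - 5)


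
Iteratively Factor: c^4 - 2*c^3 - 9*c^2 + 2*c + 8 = (c + 2)*(c^3 - 4*c^2 - c + 4) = (c - 1)*(c + 2)*(c^2 - 3*c - 4) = (c - 1)*(c + 1)*(c + 2)*(c - 4)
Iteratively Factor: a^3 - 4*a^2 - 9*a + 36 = (a + 3)*(a^2 - 7*a + 12) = (a - 4)*(a + 3)*(a - 3)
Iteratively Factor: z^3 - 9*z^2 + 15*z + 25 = (z - 5)*(z^2 - 4*z - 5) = (z - 5)*(z + 1)*(z - 5)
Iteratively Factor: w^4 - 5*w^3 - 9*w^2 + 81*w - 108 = (w - 3)*(w^3 - 2*w^2 - 15*w + 36) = (w - 3)*(w + 4)*(w^2 - 6*w + 9) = (w - 3)^2*(w + 4)*(w - 3)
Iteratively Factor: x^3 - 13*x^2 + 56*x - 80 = (x - 4)*(x^2 - 9*x + 20) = (x - 5)*(x - 4)*(x - 4)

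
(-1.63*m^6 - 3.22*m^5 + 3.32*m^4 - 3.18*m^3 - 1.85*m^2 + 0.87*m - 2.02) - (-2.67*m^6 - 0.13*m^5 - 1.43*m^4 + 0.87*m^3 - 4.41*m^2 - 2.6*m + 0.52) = 1.04*m^6 - 3.09*m^5 + 4.75*m^4 - 4.05*m^3 + 2.56*m^2 + 3.47*m - 2.54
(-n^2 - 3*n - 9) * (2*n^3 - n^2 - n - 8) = -2*n^5 - 5*n^4 - 14*n^3 + 20*n^2 + 33*n + 72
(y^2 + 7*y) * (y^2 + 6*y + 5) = y^4 + 13*y^3 + 47*y^2 + 35*y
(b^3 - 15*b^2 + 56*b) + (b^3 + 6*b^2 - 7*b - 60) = 2*b^3 - 9*b^2 + 49*b - 60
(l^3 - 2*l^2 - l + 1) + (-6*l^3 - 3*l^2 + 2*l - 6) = -5*l^3 - 5*l^2 + l - 5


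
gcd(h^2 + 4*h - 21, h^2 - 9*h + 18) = h - 3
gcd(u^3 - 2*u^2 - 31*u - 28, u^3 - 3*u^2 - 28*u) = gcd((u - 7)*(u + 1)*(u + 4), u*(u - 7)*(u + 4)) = u^2 - 3*u - 28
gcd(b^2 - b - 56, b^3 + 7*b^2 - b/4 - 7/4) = b + 7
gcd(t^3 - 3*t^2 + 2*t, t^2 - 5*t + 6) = t - 2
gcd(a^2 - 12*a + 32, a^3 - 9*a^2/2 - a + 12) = a - 4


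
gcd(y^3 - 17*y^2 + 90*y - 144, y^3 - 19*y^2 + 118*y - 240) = y^2 - 14*y + 48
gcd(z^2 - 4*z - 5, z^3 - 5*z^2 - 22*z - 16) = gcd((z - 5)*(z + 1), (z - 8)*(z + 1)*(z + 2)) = z + 1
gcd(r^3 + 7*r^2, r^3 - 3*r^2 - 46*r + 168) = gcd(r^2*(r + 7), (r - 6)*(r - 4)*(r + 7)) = r + 7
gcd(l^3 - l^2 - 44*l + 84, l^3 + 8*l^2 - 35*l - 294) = l^2 + l - 42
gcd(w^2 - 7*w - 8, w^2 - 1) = w + 1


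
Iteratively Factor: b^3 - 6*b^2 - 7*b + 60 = (b + 3)*(b^2 - 9*b + 20) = (b - 5)*(b + 3)*(b - 4)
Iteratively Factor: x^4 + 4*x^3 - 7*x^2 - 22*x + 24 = (x + 4)*(x^3 - 7*x + 6) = (x - 1)*(x + 4)*(x^2 + x - 6) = (x - 2)*(x - 1)*(x + 4)*(x + 3)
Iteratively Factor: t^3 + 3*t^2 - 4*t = (t - 1)*(t^2 + 4*t) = (t - 1)*(t + 4)*(t)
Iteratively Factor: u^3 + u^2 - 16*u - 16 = (u + 1)*(u^2 - 16) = (u - 4)*(u + 1)*(u + 4)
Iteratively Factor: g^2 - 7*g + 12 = (g - 3)*(g - 4)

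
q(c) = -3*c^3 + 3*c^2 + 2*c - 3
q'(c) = -9*c^2 + 6*c + 2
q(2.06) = -12.37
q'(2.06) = -23.83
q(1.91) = -9.14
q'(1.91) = -19.37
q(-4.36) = 293.95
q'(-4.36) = -195.25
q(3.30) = -71.54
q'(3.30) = -76.21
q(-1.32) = 6.49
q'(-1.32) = -21.60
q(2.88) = -44.02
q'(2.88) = -55.37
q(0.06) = -2.87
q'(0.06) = 2.33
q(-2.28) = 43.59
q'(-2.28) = -58.47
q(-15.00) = 10767.00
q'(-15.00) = -2113.00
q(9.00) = -1929.00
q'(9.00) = -673.00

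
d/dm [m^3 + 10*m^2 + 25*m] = 3*m^2 + 20*m + 25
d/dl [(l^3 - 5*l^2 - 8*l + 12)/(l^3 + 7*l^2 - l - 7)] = 2*(6*l^2 + 19*l + 34)/(l^4 + 16*l^3 + 78*l^2 + 112*l + 49)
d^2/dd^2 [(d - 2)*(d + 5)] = 2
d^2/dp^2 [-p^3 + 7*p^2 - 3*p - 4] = 14 - 6*p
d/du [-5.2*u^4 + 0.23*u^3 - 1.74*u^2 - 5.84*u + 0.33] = -20.8*u^3 + 0.69*u^2 - 3.48*u - 5.84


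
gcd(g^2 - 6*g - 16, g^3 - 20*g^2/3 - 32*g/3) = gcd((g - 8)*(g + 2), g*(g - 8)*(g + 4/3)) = g - 8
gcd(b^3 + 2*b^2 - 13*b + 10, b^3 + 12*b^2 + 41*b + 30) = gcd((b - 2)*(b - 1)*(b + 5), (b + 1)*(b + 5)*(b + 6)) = b + 5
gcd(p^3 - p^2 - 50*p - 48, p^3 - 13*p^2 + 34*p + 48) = p^2 - 7*p - 8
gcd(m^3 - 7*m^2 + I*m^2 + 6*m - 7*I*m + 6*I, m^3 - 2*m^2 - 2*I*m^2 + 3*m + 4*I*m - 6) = m + I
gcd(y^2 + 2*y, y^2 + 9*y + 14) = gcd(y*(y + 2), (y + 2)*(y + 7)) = y + 2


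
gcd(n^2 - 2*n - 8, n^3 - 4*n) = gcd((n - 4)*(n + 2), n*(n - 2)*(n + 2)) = n + 2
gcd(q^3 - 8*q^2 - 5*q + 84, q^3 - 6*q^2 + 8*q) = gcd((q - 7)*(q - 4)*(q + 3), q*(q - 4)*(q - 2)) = q - 4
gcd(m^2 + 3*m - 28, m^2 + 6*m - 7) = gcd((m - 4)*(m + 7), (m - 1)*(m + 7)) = m + 7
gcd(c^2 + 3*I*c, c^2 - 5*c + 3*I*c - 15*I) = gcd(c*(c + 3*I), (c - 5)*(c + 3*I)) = c + 3*I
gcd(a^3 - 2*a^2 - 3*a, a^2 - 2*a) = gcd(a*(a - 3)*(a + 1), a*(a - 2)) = a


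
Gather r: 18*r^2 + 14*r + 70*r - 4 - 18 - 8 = 18*r^2 + 84*r - 30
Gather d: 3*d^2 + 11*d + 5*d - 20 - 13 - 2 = 3*d^2 + 16*d - 35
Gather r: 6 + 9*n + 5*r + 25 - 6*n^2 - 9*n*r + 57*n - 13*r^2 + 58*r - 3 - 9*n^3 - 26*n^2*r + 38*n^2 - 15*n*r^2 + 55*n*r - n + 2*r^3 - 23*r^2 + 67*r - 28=-9*n^3 + 32*n^2 + 65*n + 2*r^3 + r^2*(-15*n - 36) + r*(-26*n^2 + 46*n + 130)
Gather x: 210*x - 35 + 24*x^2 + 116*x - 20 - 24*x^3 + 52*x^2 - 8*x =-24*x^3 + 76*x^2 + 318*x - 55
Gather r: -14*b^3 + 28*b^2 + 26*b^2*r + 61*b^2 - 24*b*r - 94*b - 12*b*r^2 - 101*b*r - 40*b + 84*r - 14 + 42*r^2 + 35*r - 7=-14*b^3 + 89*b^2 - 134*b + r^2*(42 - 12*b) + r*(26*b^2 - 125*b + 119) - 21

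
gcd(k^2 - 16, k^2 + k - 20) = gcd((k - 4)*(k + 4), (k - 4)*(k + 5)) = k - 4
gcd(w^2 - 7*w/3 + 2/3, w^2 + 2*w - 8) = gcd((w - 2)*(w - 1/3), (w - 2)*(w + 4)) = w - 2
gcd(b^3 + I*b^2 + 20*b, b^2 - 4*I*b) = b^2 - 4*I*b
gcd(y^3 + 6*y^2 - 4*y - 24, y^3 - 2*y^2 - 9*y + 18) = y - 2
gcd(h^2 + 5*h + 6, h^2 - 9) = h + 3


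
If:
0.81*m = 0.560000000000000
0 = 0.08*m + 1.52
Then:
No Solution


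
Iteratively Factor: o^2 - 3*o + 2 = (o - 1)*(o - 2)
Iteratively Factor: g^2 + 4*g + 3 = (g + 3)*(g + 1)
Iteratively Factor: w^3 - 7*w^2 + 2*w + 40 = (w + 2)*(w^2 - 9*w + 20) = (w - 4)*(w + 2)*(w - 5)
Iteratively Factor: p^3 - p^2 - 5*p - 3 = (p + 1)*(p^2 - 2*p - 3) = (p + 1)^2*(p - 3)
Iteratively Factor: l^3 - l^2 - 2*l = (l - 2)*(l^2 + l) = l*(l - 2)*(l + 1)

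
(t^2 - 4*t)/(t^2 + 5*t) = (t - 4)/(t + 5)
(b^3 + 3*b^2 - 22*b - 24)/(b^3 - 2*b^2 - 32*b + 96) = (b + 1)/(b - 4)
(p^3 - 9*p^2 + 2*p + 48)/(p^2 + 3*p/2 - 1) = 2*(p^2 - 11*p + 24)/(2*p - 1)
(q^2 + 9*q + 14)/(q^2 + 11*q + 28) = (q + 2)/(q + 4)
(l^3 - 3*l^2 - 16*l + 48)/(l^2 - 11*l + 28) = (l^2 + l - 12)/(l - 7)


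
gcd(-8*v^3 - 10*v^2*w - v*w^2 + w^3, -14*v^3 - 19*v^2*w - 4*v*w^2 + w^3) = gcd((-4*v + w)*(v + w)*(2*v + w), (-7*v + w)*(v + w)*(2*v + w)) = 2*v^2 + 3*v*w + w^2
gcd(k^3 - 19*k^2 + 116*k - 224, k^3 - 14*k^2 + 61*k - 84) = k^2 - 11*k + 28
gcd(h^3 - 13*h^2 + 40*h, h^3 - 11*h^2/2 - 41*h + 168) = h - 8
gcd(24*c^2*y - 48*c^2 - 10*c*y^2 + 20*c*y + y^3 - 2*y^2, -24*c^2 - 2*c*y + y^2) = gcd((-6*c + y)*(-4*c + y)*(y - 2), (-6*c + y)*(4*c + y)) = -6*c + y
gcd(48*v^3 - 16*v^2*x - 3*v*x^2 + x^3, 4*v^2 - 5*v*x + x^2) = -4*v + x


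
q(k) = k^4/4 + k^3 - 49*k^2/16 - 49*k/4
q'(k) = k^3 + 3*k^2 - 49*k/8 - 49/4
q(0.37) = -4.90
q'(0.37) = -14.05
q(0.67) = -9.23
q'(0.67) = -14.71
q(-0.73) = 6.99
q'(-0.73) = -6.57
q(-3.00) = 2.44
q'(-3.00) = 6.12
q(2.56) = -23.92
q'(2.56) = 8.51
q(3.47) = -1.36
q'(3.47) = 44.40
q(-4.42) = 3.38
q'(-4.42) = -12.92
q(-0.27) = 3.07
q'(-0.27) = -10.40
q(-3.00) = 2.44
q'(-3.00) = 6.12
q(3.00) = -17.06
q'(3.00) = 23.38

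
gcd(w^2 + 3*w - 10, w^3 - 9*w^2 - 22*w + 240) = w + 5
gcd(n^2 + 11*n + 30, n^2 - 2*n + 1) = 1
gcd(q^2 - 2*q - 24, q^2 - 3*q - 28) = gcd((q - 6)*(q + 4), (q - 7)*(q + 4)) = q + 4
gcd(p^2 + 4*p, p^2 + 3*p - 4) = p + 4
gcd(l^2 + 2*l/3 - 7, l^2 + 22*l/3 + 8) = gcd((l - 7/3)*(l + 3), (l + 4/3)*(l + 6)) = 1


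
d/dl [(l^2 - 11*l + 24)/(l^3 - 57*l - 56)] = (-l^2 + 6*l + 31)/(l^4 + 16*l^3 + 78*l^2 + 112*l + 49)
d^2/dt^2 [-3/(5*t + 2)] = -150/(5*t + 2)^3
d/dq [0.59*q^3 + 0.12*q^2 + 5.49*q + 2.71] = 1.77*q^2 + 0.24*q + 5.49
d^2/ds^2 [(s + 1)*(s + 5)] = 2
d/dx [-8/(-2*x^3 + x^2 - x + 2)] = 8*(-6*x^2 + 2*x - 1)/(2*x^3 - x^2 + x - 2)^2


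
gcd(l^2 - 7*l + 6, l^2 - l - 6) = 1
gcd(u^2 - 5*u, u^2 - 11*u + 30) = u - 5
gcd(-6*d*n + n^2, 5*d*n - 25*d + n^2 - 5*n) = 1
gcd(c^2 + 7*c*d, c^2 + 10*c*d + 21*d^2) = c + 7*d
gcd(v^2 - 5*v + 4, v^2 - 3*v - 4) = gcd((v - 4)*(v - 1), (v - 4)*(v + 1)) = v - 4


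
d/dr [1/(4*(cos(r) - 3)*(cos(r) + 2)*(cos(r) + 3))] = (-3*sin(r)^2 + 4*cos(r) - 6)*sin(r)/(4*(cos(r) - 3)^2*(cos(r) + 2)^2*(cos(r) + 3)^2)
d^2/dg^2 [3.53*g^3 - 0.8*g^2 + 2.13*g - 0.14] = 21.18*g - 1.6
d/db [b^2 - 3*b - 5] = 2*b - 3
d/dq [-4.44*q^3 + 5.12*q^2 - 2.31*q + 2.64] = -13.32*q^2 + 10.24*q - 2.31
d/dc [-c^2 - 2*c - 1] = -2*c - 2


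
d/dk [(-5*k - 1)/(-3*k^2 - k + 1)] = (15*k^2 + 5*k - (5*k + 1)*(6*k + 1) - 5)/(3*k^2 + k - 1)^2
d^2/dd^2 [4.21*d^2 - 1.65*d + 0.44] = 8.42000000000000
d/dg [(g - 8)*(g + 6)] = 2*g - 2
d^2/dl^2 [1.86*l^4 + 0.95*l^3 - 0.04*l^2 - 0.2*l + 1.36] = 22.32*l^2 + 5.7*l - 0.08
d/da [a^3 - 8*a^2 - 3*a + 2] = 3*a^2 - 16*a - 3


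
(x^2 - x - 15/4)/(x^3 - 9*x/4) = (2*x - 5)/(x*(2*x - 3))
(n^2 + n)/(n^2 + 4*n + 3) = n/(n + 3)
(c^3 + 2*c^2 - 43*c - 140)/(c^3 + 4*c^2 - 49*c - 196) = (c + 5)/(c + 7)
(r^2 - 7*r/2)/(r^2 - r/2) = (2*r - 7)/(2*r - 1)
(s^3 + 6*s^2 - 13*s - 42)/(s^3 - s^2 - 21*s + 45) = (s^2 + 9*s + 14)/(s^2 + 2*s - 15)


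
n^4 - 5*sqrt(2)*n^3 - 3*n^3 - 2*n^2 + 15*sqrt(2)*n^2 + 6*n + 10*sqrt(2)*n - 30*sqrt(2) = (n - 3)*(n - 5*sqrt(2))*(n - sqrt(2))*(n + sqrt(2))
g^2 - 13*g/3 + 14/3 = (g - 7/3)*(g - 2)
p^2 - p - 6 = (p - 3)*(p + 2)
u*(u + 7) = u^2 + 7*u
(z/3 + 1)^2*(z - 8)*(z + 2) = z^4/9 - 43*z^2/9 - 50*z/3 - 16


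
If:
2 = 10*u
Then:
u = 1/5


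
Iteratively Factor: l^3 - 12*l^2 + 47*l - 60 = (l - 5)*(l^2 - 7*l + 12) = (l - 5)*(l - 3)*(l - 4)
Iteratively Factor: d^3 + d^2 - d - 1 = (d - 1)*(d^2 + 2*d + 1) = (d - 1)*(d + 1)*(d + 1)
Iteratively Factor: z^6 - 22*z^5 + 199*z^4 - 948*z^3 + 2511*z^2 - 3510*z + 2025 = (z - 3)*(z^5 - 19*z^4 + 142*z^3 - 522*z^2 + 945*z - 675) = (z - 5)*(z - 3)*(z^4 - 14*z^3 + 72*z^2 - 162*z + 135) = (z - 5)^2*(z - 3)*(z^3 - 9*z^2 + 27*z - 27) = (z - 5)^2*(z - 3)^2*(z^2 - 6*z + 9) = (z - 5)^2*(z - 3)^3*(z - 3)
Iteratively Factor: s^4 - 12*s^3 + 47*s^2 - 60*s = (s - 4)*(s^3 - 8*s^2 + 15*s) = (s - 4)*(s - 3)*(s^2 - 5*s) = s*(s - 4)*(s - 3)*(s - 5)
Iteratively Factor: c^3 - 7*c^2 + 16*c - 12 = (c - 2)*(c^2 - 5*c + 6) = (c - 2)^2*(c - 3)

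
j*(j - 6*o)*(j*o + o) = j^3*o - 6*j^2*o^2 + j^2*o - 6*j*o^2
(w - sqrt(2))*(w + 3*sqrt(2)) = w^2 + 2*sqrt(2)*w - 6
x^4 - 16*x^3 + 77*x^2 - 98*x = x*(x - 7)^2*(x - 2)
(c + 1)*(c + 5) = c^2 + 6*c + 5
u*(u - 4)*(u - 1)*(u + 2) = u^4 - 3*u^3 - 6*u^2 + 8*u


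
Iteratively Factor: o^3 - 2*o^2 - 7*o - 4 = (o + 1)*(o^2 - 3*o - 4) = (o - 4)*(o + 1)*(o + 1)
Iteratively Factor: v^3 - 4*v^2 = (v)*(v^2 - 4*v) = v*(v - 4)*(v)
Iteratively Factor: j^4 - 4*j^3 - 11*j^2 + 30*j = (j - 2)*(j^3 - 2*j^2 - 15*j) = j*(j - 2)*(j^2 - 2*j - 15) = j*(j - 5)*(j - 2)*(j + 3)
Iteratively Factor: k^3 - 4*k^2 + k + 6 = (k - 2)*(k^2 - 2*k - 3) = (k - 3)*(k - 2)*(k + 1)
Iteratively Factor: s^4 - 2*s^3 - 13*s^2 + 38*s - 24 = (s + 4)*(s^3 - 6*s^2 + 11*s - 6) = (s - 3)*(s + 4)*(s^2 - 3*s + 2) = (s - 3)*(s - 1)*(s + 4)*(s - 2)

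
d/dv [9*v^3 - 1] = 27*v^2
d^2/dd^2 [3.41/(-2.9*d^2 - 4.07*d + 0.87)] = (57.3562*d^2 + 80.49646*d - 3.41*(5.8*d + 4.07)*(11.6*d + 8.14) - 17.20686)/(2.9*d^2 + 4.07*d - 0.87)^3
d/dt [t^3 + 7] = 3*t^2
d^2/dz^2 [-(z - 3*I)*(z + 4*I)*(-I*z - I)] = 2*I*(3*z + 1 + I)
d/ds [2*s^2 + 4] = 4*s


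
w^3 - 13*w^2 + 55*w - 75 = (w - 5)^2*(w - 3)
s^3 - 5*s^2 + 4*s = s*(s - 4)*(s - 1)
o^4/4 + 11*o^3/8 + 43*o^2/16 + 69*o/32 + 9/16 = (o/2 + 1/4)*(o/2 + 1)*(o + 3/2)^2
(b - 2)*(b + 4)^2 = b^3 + 6*b^2 - 32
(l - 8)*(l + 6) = l^2 - 2*l - 48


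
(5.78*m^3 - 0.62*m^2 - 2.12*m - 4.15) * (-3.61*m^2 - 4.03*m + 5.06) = -20.8658*m^5 - 21.0552*m^4 + 39.3986*m^3 + 20.3879*m^2 + 5.9973*m - 20.999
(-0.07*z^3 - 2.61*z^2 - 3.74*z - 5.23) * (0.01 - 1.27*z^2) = 0.0889*z^5 + 3.3147*z^4 + 4.7491*z^3 + 6.616*z^2 - 0.0374*z - 0.0523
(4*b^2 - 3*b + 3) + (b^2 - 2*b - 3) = 5*b^2 - 5*b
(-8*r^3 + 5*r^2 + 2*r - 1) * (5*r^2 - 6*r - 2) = -40*r^5 + 73*r^4 - 4*r^3 - 27*r^2 + 2*r + 2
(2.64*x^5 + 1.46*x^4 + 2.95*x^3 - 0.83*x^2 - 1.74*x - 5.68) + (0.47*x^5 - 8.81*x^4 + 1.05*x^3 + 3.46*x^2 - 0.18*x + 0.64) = 3.11*x^5 - 7.35*x^4 + 4.0*x^3 + 2.63*x^2 - 1.92*x - 5.04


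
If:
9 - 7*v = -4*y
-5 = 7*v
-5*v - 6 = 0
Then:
No Solution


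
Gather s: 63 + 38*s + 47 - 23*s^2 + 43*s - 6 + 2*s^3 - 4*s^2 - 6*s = 2*s^3 - 27*s^2 + 75*s + 104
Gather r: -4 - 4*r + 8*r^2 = 8*r^2 - 4*r - 4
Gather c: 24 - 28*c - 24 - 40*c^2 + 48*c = -40*c^2 + 20*c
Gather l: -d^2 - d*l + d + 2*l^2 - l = -d^2 + d + 2*l^2 + l*(-d - 1)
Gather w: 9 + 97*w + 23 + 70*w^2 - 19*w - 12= 70*w^2 + 78*w + 20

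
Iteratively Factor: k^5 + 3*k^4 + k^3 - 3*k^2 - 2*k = (k + 1)*(k^4 + 2*k^3 - k^2 - 2*k) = (k + 1)^2*(k^3 + k^2 - 2*k) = k*(k + 1)^2*(k^2 + k - 2) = k*(k + 1)^2*(k + 2)*(k - 1)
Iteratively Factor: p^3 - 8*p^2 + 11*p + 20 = (p - 4)*(p^2 - 4*p - 5) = (p - 4)*(p + 1)*(p - 5)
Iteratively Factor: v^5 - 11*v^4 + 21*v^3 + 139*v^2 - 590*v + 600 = (v - 3)*(v^4 - 8*v^3 - 3*v^2 + 130*v - 200) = (v - 3)*(v - 2)*(v^3 - 6*v^2 - 15*v + 100) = (v - 5)*(v - 3)*(v - 2)*(v^2 - v - 20) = (v - 5)*(v - 3)*(v - 2)*(v + 4)*(v - 5)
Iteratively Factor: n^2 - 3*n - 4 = (n - 4)*(n + 1)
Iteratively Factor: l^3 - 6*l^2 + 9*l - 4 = (l - 1)*(l^2 - 5*l + 4) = (l - 4)*(l - 1)*(l - 1)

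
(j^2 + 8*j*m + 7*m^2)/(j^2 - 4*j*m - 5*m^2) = (j + 7*m)/(j - 5*m)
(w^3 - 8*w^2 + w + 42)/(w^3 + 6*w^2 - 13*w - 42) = (w - 7)/(w + 7)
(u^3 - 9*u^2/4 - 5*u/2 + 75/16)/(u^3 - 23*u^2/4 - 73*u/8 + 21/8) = (8*u^2 - 30*u + 25)/(2*(4*u^2 - 29*u + 7))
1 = 1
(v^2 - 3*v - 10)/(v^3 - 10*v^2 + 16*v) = (v^2 - 3*v - 10)/(v*(v^2 - 10*v + 16))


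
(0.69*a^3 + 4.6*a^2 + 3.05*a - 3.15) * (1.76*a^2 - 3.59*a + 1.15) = 1.2144*a^5 + 5.6189*a^4 - 10.3525*a^3 - 11.2035*a^2 + 14.816*a - 3.6225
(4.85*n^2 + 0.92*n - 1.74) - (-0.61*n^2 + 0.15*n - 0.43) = 5.46*n^2 + 0.77*n - 1.31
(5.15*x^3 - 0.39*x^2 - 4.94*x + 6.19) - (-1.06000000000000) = 5.15*x^3 - 0.39*x^2 - 4.94*x + 7.25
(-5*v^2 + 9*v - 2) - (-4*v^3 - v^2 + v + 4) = 4*v^3 - 4*v^2 + 8*v - 6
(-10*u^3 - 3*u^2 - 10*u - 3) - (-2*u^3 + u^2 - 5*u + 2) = -8*u^3 - 4*u^2 - 5*u - 5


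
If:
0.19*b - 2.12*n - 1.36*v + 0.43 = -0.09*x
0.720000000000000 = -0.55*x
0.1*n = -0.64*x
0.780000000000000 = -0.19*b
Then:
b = -4.11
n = 8.38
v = -13.40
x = -1.31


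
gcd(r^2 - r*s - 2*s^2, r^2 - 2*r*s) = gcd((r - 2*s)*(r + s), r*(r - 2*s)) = r - 2*s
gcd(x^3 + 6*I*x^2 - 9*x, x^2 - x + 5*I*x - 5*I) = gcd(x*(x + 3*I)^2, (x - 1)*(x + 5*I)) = 1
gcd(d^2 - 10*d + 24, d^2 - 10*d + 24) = d^2 - 10*d + 24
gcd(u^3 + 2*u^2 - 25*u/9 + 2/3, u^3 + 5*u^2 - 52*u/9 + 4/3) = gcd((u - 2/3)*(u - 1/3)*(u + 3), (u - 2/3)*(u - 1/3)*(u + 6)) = u^2 - u + 2/9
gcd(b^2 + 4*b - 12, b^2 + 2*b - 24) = b + 6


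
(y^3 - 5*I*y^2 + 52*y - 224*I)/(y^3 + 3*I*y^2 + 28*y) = (y - 8*I)/y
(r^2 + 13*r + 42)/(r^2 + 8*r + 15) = (r^2 + 13*r + 42)/(r^2 + 8*r + 15)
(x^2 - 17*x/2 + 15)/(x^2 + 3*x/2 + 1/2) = (2*x^2 - 17*x + 30)/(2*x^2 + 3*x + 1)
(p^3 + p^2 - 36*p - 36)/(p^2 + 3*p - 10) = (p^3 + p^2 - 36*p - 36)/(p^2 + 3*p - 10)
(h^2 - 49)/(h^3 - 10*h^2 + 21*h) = (h + 7)/(h*(h - 3))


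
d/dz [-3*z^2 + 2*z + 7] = 2 - 6*z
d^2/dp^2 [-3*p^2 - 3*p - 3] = -6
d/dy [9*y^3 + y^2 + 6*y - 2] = 27*y^2 + 2*y + 6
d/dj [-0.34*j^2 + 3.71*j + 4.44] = 3.71 - 0.68*j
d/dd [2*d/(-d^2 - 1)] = 2*(d^2 - 1)/(d^2 + 1)^2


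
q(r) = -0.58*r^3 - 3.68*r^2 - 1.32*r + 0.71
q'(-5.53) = -13.83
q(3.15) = -58.09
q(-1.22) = -2.10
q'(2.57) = -31.73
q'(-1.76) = 6.24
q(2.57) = -36.83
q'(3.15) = -41.77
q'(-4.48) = -3.27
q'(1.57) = -17.16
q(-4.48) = -15.08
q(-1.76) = -5.20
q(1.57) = -12.68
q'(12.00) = -340.20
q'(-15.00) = -282.42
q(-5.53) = -6.44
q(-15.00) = 1150.01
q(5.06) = -175.33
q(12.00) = -1547.29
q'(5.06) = -83.11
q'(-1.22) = 5.07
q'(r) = -1.74*r^2 - 7.36*r - 1.32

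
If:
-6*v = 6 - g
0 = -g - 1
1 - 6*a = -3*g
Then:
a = -1/3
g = -1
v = -7/6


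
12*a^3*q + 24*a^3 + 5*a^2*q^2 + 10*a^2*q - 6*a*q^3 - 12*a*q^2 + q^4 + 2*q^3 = (-4*a + q)*(-3*a + q)*(a + q)*(q + 2)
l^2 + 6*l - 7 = (l - 1)*(l + 7)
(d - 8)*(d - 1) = d^2 - 9*d + 8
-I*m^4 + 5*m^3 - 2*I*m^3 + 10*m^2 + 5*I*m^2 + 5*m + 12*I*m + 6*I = (m + 1)*(m + 2*I)*(m + 3*I)*(-I*m - I)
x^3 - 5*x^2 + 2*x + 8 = (x - 4)*(x - 2)*(x + 1)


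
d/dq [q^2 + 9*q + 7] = 2*q + 9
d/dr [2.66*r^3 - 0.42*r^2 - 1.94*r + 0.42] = 7.98*r^2 - 0.84*r - 1.94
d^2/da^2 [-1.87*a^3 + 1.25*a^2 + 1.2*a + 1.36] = 2.5 - 11.22*a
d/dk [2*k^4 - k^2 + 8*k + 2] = 8*k^3 - 2*k + 8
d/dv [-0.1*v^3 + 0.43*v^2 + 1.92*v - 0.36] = -0.3*v^2 + 0.86*v + 1.92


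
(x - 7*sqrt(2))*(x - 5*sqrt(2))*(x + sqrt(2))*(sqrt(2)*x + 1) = sqrt(2)*x^4 - 21*x^3 + 35*sqrt(2)*x^2 + 186*x + 70*sqrt(2)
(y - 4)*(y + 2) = y^2 - 2*y - 8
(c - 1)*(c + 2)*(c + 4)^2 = c^4 + 9*c^3 + 22*c^2 - 32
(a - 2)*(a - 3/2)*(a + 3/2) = a^3 - 2*a^2 - 9*a/4 + 9/2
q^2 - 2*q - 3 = (q - 3)*(q + 1)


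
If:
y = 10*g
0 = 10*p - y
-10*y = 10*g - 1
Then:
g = 1/110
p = 1/110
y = 1/11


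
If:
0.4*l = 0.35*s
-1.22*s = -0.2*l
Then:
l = 0.00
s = 0.00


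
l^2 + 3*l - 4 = (l - 1)*(l + 4)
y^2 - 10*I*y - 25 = (y - 5*I)^2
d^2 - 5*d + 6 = (d - 3)*(d - 2)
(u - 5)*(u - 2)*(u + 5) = u^3 - 2*u^2 - 25*u + 50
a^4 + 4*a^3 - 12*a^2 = a^2*(a - 2)*(a + 6)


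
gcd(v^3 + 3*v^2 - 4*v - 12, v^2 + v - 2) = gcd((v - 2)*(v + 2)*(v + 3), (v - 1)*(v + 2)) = v + 2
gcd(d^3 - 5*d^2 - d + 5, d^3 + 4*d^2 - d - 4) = d^2 - 1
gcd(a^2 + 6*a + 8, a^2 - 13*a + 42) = 1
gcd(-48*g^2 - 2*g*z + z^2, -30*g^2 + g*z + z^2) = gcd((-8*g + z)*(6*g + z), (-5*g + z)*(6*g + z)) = 6*g + z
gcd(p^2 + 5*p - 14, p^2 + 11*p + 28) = p + 7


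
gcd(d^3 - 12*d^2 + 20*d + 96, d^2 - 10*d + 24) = d - 6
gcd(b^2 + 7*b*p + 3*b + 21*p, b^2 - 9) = b + 3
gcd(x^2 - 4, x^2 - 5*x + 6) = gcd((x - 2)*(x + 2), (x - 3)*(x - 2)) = x - 2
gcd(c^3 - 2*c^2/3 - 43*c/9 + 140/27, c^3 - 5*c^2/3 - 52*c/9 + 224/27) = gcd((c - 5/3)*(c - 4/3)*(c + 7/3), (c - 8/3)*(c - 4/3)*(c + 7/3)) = c^2 + c - 28/9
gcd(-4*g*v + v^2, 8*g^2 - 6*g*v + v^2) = -4*g + v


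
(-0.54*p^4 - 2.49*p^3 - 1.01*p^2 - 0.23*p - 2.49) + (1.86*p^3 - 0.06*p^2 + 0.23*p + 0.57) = -0.54*p^4 - 0.63*p^3 - 1.07*p^2 - 1.92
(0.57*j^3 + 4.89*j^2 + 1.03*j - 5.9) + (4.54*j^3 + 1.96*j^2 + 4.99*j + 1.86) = 5.11*j^3 + 6.85*j^2 + 6.02*j - 4.04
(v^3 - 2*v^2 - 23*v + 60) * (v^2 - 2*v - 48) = v^5 - 4*v^4 - 67*v^3 + 202*v^2 + 984*v - 2880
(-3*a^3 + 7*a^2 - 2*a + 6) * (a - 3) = -3*a^4 + 16*a^3 - 23*a^2 + 12*a - 18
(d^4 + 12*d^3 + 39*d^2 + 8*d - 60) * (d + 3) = d^5 + 15*d^4 + 75*d^3 + 125*d^2 - 36*d - 180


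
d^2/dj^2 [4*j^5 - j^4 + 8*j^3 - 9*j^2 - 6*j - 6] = 80*j^3 - 12*j^2 + 48*j - 18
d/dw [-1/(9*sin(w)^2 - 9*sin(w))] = (2/tan(w) - cos(w)/sin(w)^2)/(9*(sin(w) - 1)^2)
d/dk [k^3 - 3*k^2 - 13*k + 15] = 3*k^2 - 6*k - 13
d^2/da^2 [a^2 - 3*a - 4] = 2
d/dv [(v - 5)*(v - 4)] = 2*v - 9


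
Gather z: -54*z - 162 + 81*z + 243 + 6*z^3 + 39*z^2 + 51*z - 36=6*z^3 + 39*z^2 + 78*z + 45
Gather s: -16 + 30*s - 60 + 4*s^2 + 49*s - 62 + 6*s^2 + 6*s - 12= 10*s^2 + 85*s - 150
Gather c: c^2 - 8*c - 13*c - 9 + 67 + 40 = c^2 - 21*c + 98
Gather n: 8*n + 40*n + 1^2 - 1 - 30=48*n - 30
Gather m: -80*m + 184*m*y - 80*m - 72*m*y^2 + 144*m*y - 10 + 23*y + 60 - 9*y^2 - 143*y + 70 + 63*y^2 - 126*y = m*(-72*y^2 + 328*y - 160) + 54*y^2 - 246*y + 120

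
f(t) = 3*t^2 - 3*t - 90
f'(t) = 6*t - 3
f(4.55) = -41.54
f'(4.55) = 24.30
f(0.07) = -90.20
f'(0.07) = -2.58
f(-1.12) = -82.88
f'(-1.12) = -9.72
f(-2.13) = -70.00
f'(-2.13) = -15.78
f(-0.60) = -87.12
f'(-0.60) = -6.60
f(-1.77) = -75.29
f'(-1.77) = -13.62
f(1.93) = -84.62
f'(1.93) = 8.58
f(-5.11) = 3.67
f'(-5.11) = -33.66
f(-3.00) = -54.00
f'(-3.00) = -21.00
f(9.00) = 126.00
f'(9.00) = 51.00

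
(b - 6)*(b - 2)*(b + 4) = b^3 - 4*b^2 - 20*b + 48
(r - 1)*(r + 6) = r^2 + 5*r - 6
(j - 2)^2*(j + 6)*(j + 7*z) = j^4 + 7*j^3*z + 2*j^3 + 14*j^2*z - 20*j^2 - 140*j*z + 24*j + 168*z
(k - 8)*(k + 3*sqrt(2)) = k^2 - 8*k + 3*sqrt(2)*k - 24*sqrt(2)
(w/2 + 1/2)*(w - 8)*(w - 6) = w^3/2 - 13*w^2/2 + 17*w + 24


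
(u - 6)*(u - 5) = u^2 - 11*u + 30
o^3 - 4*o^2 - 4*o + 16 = (o - 4)*(o - 2)*(o + 2)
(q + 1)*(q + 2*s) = q^2 + 2*q*s + q + 2*s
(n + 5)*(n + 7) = n^2 + 12*n + 35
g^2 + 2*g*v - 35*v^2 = (g - 5*v)*(g + 7*v)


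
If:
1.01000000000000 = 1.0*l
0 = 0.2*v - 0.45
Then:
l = 1.01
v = 2.25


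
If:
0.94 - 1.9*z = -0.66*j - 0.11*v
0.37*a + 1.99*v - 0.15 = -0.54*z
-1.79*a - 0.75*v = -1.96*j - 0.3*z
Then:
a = 3.92157711641023*z - 1.80692066909827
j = 3.04553691840863*z - 1.49279859238031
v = 0.411337008827316 - 1.00049423772451*z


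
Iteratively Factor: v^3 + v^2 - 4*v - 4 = (v + 1)*(v^2 - 4) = (v - 2)*(v + 1)*(v + 2)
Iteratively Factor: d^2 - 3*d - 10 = (d + 2)*(d - 5)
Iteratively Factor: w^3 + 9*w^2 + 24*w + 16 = (w + 4)*(w^2 + 5*w + 4) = (w + 4)^2*(w + 1)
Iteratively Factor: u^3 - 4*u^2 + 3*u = (u)*(u^2 - 4*u + 3) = u*(u - 1)*(u - 3)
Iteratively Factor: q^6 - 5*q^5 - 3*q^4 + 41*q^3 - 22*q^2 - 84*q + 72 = (q - 3)*(q^5 - 2*q^4 - 9*q^3 + 14*q^2 + 20*q - 24) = (q - 3)^2*(q^4 + q^3 - 6*q^2 - 4*q + 8) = (q - 3)^2*(q - 1)*(q^3 + 2*q^2 - 4*q - 8) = (q - 3)^2*(q - 1)*(q + 2)*(q^2 - 4) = (q - 3)^2*(q - 1)*(q + 2)^2*(q - 2)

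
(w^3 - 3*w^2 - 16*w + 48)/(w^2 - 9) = (w^2 - 16)/(w + 3)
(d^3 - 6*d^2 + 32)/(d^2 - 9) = (d^3 - 6*d^2 + 32)/(d^2 - 9)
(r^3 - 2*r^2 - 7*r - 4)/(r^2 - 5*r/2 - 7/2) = 2*(r^2 - 3*r - 4)/(2*r - 7)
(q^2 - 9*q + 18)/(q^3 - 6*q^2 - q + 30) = (q - 6)/(q^2 - 3*q - 10)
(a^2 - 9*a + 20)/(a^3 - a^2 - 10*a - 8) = (a - 5)/(a^2 + 3*a + 2)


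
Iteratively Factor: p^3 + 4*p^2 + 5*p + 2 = (p + 1)*(p^2 + 3*p + 2) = (p + 1)^2*(p + 2)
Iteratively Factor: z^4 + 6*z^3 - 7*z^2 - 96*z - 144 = (z + 3)*(z^3 + 3*z^2 - 16*z - 48) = (z + 3)^2*(z^2 - 16) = (z - 4)*(z + 3)^2*(z + 4)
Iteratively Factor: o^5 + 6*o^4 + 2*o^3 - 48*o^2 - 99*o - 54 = (o + 1)*(o^4 + 5*o^3 - 3*o^2 - 45*o - 54) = (o + 1)*(o + 2)*(o^3 + 3*o^2 - 9*o - 27) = (o - 3)*(o + 1)*(o + 2)*(o^2 + 6*o + 9) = (o - 3)*(o + 1)*(o + 2)*(o + 3)*(o + 3)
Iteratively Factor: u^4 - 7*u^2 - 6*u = (u - 3)*(u^3 + 3*u^2 + 2*u) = (u - 3)*(u + 1)*(u^2 + 2*u) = (u - 3)*(u + 1)*(u + 2)*(u)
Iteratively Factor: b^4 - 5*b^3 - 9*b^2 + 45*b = (b + 3)*(b^3 - 8*b^2 + 15*b) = b*(b + 3)*(b^2 - 8*b + 15) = b*(b - 5)*(b + 3)*(b - 3)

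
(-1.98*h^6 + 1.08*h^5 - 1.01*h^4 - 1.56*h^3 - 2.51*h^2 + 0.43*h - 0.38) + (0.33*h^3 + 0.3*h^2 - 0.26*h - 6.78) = -1.98*h^6 + 1.08*h^5 - 1.01*h^4 - 1.23*h^3 - 2.21*h^2 + 0.17*h - 7.16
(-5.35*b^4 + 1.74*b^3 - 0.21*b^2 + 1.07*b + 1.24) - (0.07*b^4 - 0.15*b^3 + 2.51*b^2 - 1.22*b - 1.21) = -5.42*b^4 + 1.89*b^3 - 2.72*b^2 + 2.29*b + 2.45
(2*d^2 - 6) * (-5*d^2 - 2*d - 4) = -10*d^4 - 4*d^3 + 22*d^2 + 12*d + 24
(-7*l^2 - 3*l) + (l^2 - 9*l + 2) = -6*l^2 - 12*l + 2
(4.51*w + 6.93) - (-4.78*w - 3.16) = 9.29*w + 10.09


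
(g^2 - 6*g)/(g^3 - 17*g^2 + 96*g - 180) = g/(g^2 - 11*g + 30)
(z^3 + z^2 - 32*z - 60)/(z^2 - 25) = (z^2 - 4*z - 12)/(z - 5)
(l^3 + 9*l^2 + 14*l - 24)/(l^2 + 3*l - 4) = l + 6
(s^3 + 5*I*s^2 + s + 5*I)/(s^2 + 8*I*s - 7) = (s^2 + 4*I*s + 5)/(s + 7*I)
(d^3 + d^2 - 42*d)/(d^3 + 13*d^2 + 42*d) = (d - 6)/(d + 6)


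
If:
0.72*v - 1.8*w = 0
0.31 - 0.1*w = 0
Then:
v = 7.75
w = 3.10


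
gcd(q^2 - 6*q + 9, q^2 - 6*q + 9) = q^2 - 6*q + 9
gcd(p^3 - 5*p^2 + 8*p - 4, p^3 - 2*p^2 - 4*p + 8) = p^2 - 4*p + 4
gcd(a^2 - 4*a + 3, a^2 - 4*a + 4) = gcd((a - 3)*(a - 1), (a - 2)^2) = 1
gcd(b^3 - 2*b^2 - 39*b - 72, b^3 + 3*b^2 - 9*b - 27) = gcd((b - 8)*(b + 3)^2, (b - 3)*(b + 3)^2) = b^2 + 6*b + 9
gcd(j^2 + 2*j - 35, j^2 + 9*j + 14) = j + 7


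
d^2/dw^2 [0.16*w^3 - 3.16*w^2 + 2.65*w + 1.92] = 0.96*w - 6.32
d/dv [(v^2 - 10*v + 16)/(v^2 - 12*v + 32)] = -2/(v^2 - 8*v + 16)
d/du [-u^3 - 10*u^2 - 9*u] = -3*u^2 - 20*u - 9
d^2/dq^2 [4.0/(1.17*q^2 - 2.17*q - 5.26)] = (10.9512*q^2 - 20.3112*q - 4.0*(2.34*q - 2.17)*(4.68*q - 4.34) - 49.2336)/(-1.17*q^2 + 2.17*q + 5.26)^3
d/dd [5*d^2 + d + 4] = 10*d + 1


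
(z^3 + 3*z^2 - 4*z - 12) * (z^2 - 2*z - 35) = z^5 + z^4 - 45*z^3 - 109*z^2 + 164*z + 420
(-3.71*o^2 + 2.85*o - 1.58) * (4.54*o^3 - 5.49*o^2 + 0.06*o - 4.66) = -16.8434*o^5 + 33.3069*o^4 - 23.0423*o^3 + 26.1338*o^2 - 13.3758*o + 7.3628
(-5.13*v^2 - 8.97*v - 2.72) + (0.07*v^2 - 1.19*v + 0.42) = -5.06*v^2 - 10.16*v - 2.3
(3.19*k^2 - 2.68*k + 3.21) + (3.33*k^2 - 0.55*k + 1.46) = 6.52*k^2 - 3.23*k + 4.67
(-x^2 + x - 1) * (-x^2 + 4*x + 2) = x^4 - 5*x^3 + 3*x^2 - 2*x - 2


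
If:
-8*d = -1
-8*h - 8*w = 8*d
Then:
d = 1/8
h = -w - 1/8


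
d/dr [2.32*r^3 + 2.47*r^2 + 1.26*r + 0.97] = 6.96*r^2 + 4.94*r + 1.26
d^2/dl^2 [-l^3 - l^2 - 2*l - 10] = -6*l - 2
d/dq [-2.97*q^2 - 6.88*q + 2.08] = -5.94*q - 6.88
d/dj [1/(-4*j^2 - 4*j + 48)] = (2*j + 1)/(4*(j^2 + j - 12)^2)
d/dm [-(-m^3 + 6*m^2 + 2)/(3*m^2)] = (m^3 + 4)/(3*m^3)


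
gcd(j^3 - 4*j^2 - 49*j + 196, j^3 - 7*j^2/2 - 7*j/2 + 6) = j - 4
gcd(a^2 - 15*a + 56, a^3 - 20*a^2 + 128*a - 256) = a - 8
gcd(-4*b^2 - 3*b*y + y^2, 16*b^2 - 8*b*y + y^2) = -4*b + y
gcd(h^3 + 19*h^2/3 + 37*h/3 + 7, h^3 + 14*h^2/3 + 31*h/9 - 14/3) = h^2 + 16*h/3 + 7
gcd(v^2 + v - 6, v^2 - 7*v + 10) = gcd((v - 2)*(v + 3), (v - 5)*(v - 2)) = v - 2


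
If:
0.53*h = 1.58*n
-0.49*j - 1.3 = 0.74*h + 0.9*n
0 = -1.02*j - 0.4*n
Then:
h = -1.33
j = 0.17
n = -0.45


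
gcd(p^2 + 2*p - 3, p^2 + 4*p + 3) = p + 3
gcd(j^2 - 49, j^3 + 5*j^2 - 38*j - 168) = j + 7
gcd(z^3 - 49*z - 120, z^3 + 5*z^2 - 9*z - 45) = z^2 + 8*z + 15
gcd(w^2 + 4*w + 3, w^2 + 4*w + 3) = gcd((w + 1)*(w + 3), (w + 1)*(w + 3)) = w^2 + 4*w + 3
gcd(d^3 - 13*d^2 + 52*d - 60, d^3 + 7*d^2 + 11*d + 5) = 1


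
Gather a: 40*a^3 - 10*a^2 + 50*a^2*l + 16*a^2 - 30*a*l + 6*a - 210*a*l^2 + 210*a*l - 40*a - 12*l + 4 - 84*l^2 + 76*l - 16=40*a^3 + a^2*(50*l + 6) + a*(-210*l^2 + 180*l - 34) - 84*l^2 + 64*l - 12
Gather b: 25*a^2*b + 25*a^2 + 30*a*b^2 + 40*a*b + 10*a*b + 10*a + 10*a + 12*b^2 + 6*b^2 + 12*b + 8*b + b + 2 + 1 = 25*a^2 + 20*a + b^2*(30*a + 18) + b*(25*a^2 + 50*a + 21) + 3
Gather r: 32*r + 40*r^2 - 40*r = 40*r^2 - 8*r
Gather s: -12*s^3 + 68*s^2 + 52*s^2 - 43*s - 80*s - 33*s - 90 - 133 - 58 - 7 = -12*s^3 + 120*s^2 - 156*s - 288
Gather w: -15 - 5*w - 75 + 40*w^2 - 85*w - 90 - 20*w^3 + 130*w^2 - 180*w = -20*w^3 + 170*w^2 - 270*w - 180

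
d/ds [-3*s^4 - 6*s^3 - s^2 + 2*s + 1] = -12*s^3 - 18*s^2 - 2*s + 2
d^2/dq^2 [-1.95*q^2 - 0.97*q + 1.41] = -3.90000000000000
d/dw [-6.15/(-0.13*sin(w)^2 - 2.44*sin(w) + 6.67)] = -(1.599*sin(w) + 15.006)*cos(w)/(0.13*sin(w)^2 + 2.44*sin(w) - 6.67)^2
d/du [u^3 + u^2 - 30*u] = 3*u^2 + 2*u - 30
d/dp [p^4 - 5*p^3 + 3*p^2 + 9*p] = 4*p^3 - 15*p^2 + 6*p + 9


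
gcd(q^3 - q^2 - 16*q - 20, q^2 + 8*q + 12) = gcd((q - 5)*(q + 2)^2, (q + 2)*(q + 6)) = q + 2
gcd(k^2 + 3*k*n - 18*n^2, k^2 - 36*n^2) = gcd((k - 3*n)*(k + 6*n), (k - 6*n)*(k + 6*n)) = k + 6*n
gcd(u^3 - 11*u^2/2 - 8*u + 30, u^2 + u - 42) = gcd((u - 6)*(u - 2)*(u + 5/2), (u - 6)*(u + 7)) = u - 6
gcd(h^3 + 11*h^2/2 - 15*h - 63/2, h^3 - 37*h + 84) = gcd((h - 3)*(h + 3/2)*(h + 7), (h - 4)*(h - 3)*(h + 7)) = h^2 + 4*h - 21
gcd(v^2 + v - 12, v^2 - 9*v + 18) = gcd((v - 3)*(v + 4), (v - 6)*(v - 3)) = v - 3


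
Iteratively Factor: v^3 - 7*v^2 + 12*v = (v)*(v^2 - 7*v + 12) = v*(v - 4)*(v - 3)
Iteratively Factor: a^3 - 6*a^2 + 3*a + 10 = (a + 1)*(a^2 - 7*a + 10) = (a - 5)*(a + 1)*(a - 2)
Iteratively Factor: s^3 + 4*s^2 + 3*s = (s + 1)*(s^2 + 3*s) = s*(s + 1)*(s + 3)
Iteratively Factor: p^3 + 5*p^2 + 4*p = (p)*(p^2 + 5*p + 4) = p*(p + 1)*(p + 4)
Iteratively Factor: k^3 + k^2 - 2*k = (k + 2)*(k^2 - k) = k*(k + 2)*(k - 1)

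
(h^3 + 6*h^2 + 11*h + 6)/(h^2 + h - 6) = (h^2 + 3*h + 2)/(h - 2)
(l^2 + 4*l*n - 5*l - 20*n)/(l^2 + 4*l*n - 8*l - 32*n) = (l - 5)/(l - 8)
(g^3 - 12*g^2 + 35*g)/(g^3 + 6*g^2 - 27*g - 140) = g*(g - 7)/(g^2 + 11*g + 28)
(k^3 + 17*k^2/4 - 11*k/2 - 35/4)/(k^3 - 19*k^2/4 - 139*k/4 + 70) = (k + 1)/(k - 8)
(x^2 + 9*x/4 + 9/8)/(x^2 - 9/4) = (4*x + 3)/(2*(2*x - 3))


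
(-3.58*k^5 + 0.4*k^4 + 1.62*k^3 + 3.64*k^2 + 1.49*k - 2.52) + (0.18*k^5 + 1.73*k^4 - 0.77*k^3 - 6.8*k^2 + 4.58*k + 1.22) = -3.4*k^5 + 2.13*k^4 + 0.85*k^3 - 3.16*k^2 + 6.07*k - 1.3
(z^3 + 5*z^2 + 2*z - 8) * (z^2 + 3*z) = z^5 + 8*z^4 + 17*z^3 - 2*z^2 - 24*z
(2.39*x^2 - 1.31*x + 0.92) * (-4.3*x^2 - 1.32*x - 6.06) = -10.277*x^4 + 2.4782*x^3 - 16.7102*x^2 + 6.7242*x - 5.5752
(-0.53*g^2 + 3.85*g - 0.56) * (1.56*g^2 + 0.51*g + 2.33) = -0.8268*g^4 + 5.7357*g^3 - 0.145*g^2 + 8.6849*g - 1.3048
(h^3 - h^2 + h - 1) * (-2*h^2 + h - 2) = -2*h^5 + 3*h^4 - 5*h^3 + 5*h^2 - 3*h + 2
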